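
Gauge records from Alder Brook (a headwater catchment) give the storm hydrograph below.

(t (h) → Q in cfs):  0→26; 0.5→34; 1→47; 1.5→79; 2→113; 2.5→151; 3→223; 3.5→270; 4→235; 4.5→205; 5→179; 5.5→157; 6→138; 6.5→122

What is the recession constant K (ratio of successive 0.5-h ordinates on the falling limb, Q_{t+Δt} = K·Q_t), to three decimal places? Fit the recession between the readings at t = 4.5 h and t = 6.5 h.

K ≈ 0.878

Using the recession-limb readings at t = 4.5 h and t = 6.5 h: Q falls from 205 to 122 cfs over 4 intervals.
K = (Q₂/Q₁)^(1/4) = (122/205)^(1/4) = 0.878.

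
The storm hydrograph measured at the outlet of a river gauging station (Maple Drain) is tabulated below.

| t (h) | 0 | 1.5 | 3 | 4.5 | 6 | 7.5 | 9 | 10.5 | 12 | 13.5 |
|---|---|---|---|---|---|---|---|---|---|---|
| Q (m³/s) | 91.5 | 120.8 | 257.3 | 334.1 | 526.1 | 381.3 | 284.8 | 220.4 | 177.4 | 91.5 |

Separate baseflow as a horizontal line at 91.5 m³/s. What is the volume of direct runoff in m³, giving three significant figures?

V ≈ 8.48 × 10^6 m³

Direct-runoff ordinates (Q − Q_b): 0.0, 29.3, 165.8, 242.6, 434.6, 289.8, 193.3, 128.9, 85.9, 0.0 m³/s.
ΣQ_DR = 1570 m³/s.
With Δt = 1.5 h = 5400 s, V = ΣQ_DR · Δt = 1570 × 5400 = 8.48 × 10^6 m³.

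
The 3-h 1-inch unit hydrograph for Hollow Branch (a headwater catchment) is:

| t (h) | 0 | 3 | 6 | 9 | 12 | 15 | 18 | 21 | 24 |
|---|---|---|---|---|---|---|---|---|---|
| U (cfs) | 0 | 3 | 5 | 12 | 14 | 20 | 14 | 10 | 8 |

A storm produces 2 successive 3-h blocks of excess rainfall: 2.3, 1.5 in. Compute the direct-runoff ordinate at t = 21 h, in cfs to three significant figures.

By discrete convolution, Q_j = Σ (P_i / 1 in) · U_{j−i}.
At t = 21 h (j=7): Q = (2.3/1)·10 + (1.5/1)·14 = 44.0 cfs.

Q ≈ 44.0 cfs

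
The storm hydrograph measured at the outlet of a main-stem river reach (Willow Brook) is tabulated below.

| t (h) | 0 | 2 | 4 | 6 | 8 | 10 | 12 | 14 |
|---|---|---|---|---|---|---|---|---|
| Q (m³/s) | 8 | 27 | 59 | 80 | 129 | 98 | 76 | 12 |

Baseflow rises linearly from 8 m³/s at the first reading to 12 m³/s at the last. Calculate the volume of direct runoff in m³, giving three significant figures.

Direct-runoff ordinates (Q − Q_b): 0.00, 18.43, 49.86, 70.29, 118.71, 87.14, 64.57, 0.00 m³/s.
ΣQ_DR = 409.0 m³/s.
With Δt = 2 h = 7200 s, V = ΣQ_DR · Δt = 409.0 × 7200 = 2.94 × 10^6 m³.

V ≈ 2.94 × 10^6 m³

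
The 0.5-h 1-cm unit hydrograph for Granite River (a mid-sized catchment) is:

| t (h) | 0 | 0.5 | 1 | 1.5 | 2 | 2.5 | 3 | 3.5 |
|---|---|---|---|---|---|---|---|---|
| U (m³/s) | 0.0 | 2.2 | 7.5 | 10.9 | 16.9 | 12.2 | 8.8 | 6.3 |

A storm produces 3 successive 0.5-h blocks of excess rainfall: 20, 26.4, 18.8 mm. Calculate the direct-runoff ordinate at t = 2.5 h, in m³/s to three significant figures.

Q ≈ 89.5 m³/s

By discrete convolution, Q_j = Σ (P_i / 10 mm) · U_{j−i}.
At t = 2.5 h (j=5): Q = (20/10)·12.2 + (26.4/10)·16.9 + (18.8/10)·10.9 = 89.5 m³/s.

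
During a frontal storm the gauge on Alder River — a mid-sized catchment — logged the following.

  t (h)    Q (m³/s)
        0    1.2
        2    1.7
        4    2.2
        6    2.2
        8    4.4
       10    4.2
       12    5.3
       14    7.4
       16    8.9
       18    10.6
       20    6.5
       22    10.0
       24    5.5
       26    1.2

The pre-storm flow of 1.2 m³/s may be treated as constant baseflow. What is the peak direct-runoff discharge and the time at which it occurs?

Subtracting baseflow gives direct-runoff ordinates: 0.0, 0.5, 1.0, 1.0, 3.2, 3.0, 4.1, 6.2, 7.7, 9.4, 5.3, 8.8, 4.3, 0.0 m³/s.
The maximum is 9.4 m³/s, occurring at the reading for t = 18 h.

Q_p = 9.4 m³/s at t = 18 h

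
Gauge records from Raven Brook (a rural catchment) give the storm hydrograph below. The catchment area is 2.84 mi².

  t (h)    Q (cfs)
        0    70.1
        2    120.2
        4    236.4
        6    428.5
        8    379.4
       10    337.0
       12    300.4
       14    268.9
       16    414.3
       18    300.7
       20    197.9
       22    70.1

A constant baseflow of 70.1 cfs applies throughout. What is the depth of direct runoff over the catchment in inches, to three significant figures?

d ≈ 2.49 in

Direct runoff: 0.0, 50.1, 166.3, 358.4, 309.3, 266.9, 230.3, 198.8, 344.2, 230.6, 127.8, 0.0 cfs; ΣQ_DR = 2283 cfs.
V = ΣQ_DR · Δt = 2283 × 7200 s = 1.644 × 10^7 ft³.
Over A = 2.84 mi², depth = V / A = 2.49 in.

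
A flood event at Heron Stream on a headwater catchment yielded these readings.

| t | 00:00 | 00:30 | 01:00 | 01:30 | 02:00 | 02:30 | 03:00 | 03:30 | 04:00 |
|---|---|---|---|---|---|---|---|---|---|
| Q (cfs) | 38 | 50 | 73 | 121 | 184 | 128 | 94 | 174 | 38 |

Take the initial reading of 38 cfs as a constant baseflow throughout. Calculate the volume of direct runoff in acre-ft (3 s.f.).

Direct-runoff ordinates (Q − Q_b): 0.0, 12.0, 35.0, 83.0, 146.0, 90.0, 56.0, 136.0, 0.0 cfs.
ΣQ_DR = 558.0 cfs.
With Δt = 0.5 h = 1800 s, V = ΣQ_DR · Δt = 558.0 × 1800 = 1.00 × 10^6 ft³ = 23.1 acre-ft.

V ≈ 23.1 acre-ft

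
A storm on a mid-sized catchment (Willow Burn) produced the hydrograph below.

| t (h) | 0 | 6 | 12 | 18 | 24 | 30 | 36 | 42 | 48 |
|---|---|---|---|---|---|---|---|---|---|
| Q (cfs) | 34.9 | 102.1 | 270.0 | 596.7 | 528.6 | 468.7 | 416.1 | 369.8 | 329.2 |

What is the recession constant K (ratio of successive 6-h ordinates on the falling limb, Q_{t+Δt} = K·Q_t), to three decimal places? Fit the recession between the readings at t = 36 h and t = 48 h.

Using the recession-limb readings at t = 36 h and t = 48 h: Q falls from 416.1 to 329.2 cfs over 2 intervals.
K = (Q₂/Q₁)^(1/2) = (329.2/416.1)^(1/2) = 0.889.

K ≈ 0.889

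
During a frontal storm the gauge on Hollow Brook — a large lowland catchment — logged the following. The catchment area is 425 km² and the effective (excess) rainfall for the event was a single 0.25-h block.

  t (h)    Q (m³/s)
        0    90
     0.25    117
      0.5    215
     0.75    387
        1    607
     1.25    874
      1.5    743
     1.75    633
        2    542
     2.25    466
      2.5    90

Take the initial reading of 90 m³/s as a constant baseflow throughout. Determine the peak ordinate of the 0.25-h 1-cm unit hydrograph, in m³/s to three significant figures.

Direct runoff: 0.0, 27.0, 125.0, 297.0, 517.0, 784.0, 653.0, 543.0, 452.0, 376.0, 0.0 m³/s; ΣQ_DR = 3774 m³/s, peak = 784.0 m³/s.
Runoff depth d = ΣQ_DR·Δt / A = 3774 × 900 / (425 km²) = 7.992 mm.
The 1-cm UH is the DRH scaled by (10 mm)/d, so U_p = 784.0 × 10/7.992 = 981 m³/s.

U_p ≈ 981 m³/s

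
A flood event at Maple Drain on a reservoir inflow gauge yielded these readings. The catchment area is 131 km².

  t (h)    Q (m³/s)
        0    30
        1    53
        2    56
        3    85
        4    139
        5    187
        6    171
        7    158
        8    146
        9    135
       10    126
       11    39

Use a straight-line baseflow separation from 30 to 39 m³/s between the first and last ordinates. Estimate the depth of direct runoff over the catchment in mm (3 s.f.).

Direct runoff: 0.00, 22.18, 24.36, 52.55, 105.73, 152.91, 136.09, 122.27, 109.45, 97.64, 87.82, 0.00 m³/s; ΣQ_DR = 911.0 m³/s.
V = ΣQ_DR · Δt = 911.0 × 3600 s = 3.280 × 10^6 m³.
Over A = 131 km², depth = V / A = 25.0 mm.

d ≈ 25.0 mm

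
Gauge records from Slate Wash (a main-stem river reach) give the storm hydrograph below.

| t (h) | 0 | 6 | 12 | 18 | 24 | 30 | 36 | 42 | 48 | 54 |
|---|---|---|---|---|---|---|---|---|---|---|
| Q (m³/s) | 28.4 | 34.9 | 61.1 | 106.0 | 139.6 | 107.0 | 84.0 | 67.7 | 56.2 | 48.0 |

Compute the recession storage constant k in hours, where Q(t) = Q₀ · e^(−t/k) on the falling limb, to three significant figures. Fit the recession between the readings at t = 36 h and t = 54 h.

k ≈ 32.2 h

On the falling limb, Q drops from 84.0 to 48.0 m³/s between t = 36 h and t = 54 h (Δt = 18 h).
k = −Δt / ln(Q₂/Q₁) = −18 / ln(48.0/84.0) = 32.2 h.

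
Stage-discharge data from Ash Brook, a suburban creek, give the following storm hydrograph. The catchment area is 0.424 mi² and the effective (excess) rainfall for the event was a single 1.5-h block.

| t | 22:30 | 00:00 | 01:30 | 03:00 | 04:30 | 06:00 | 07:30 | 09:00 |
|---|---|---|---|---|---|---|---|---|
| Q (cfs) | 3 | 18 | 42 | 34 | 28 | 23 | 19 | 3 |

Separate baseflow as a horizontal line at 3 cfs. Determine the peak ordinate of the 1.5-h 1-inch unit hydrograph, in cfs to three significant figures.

Direct runoff: 0.0, 15.0, 39.0, 31.0, 25.0, 20.0, 16.0, 0.0 cfs; ΣQ_DR = 146.0 cfs, peak = 39.0 cfs.
Runoff depth d = ΣQ_DR·Δt / A = 146.0 × 5400 / (0.424 mi²) = 0.8004 in.
The 1-inch UH is the DRH scaled by (1 in)/d, so U_p = 39.0 × 1/0.8004 = 48.7 cfs.

U_p ≈ 48.7 cfs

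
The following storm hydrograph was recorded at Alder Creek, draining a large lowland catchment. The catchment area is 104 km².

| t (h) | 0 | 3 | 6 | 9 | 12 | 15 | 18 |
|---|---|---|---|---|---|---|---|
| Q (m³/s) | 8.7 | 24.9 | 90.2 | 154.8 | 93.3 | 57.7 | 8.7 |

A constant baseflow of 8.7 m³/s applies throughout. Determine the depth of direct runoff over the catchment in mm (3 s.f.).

d ≈ 39.2 mm

Direct runoff: 0.0, 16.2, 81.5, 146.1, 84.6, 49.0, 0.0 m³/s; ΣQ_DR = 377.4 m³/s.
V = ΣQ_DR · Δt = 377.4 × 10800 s = 4.076 × 10^6 m³.
Over A = 104 km², depth = V / A = 39.2 mm.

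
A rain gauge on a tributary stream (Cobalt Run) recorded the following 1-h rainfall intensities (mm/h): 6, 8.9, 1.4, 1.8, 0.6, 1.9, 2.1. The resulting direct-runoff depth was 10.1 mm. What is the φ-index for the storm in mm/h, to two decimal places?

Only the 2 blocks with intensity above φ contribute runoff: 6, 8.9 mm/h.
Σ(I−φ)·Δt = d  ⇒  (6+8.9 − 2φ)·1 = 10.1
φ = (14.90 − 10.1/1) / 2 = 2.40 mm/h.

φ ≈ 2.40 mm/h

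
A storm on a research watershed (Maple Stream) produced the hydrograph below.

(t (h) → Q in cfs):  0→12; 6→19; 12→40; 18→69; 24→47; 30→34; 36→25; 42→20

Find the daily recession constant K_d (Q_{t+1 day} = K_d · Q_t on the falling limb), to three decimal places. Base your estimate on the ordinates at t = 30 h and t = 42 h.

Between t = 30 h and t = 42 h the flow falls from 34 to 20 cfs over 2×6 h = 12 h.
Per-interval ratio K = (20/34)^(1/2) = 0.7670; K_d = K^(24/6) = 0.346.

K_d ≈ 0.346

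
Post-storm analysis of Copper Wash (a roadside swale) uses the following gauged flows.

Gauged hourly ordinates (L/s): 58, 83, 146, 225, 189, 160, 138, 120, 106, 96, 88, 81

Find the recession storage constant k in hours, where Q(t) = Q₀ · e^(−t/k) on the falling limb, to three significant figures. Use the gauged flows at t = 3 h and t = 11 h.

On the falling limb, Q drops from 225 to 81 L/s between t = 3 h and t = 11 h (Δt = 8 h).
k = −Δt / ln(Q₂/Q₁) = −8 / ln(81/225) = 7.83 h.

k ≈ 7.83 h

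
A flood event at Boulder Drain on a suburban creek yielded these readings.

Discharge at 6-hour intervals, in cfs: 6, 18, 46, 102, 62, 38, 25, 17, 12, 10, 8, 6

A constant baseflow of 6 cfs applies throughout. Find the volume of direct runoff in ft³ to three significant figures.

V ≈ 6.00 × 10^6 ft³

Direct-runoff ordinates (Q − Q_b): 0.0, 12.0, 40.0, 96.0, 56.0, 32.0, 19.0, 11.0, 6.0, 4.0, 2.0, 0.0 cfs.
ΣQ_DR = 278.0 cfs.
With Δt = 6 h = 21600 s, V = ΣQ_DR · Δt = 278.0 × 21600 = 6.00 × 10^6 ft³.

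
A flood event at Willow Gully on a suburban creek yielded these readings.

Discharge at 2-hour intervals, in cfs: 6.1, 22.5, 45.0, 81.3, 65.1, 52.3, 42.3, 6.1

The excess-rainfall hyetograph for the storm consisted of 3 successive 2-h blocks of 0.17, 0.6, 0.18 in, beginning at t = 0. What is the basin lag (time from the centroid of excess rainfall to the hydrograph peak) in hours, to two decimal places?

Centroid of excess rainfall: t_c = Σ P_i·t̄_i / ΣP_i = 3.0211 h (block centres at 1, 3, 5 h).
Hydrograph peak occurs at t = 6 h, so basin lag t_L = 6 − 3.0211 = 2.98 h.

t_L ≈ 2.98 h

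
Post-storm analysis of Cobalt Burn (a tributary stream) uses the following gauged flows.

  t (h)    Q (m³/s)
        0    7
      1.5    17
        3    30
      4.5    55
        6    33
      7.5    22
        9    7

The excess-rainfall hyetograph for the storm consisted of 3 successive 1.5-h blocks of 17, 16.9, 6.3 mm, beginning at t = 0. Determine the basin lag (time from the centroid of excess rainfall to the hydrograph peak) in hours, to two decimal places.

t_L ≈ 2.65 h

Centroid of excess rainfall: t_c = Σ P_i·t̄_i / ΣP_i = 1.8507 h (block centres at 0.75, 2.25, 3.75 h).
Hydrograph peak occurs at t = 4.5 h, so basin lag t_L = 4.5 − 1.8507 = 2.65 h.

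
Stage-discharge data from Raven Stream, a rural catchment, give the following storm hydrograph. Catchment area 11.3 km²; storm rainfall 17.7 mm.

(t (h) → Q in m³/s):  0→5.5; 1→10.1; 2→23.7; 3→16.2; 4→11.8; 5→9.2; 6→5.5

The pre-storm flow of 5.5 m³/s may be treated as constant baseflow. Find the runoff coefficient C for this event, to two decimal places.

C ≈ 0.78

ΣQ_DR = 43.50 m³/s; V = ΣQ_DR·Δt = 1.566 × 10^5 m³.
Runoff depth d = V / A = 13.86 mm.
C = d / P = 13.86 / 17.7 = 0.78.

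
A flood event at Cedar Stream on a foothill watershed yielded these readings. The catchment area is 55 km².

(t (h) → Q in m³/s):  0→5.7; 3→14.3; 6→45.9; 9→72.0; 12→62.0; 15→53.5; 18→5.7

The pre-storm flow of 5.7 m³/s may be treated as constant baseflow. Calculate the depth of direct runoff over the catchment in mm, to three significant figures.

d ≈ 43.0 mm

Direct runoff: 0.0, 8.6, 40.2, 66.3, 56.3, 47.8, 0.0 m³/s; ΣQ_DR = 219.2 m³/s.
V = ΣQ_DR · Δt = 219.2 × 10800 s = 2.367 × 10^6 m³.
Over A = 55 km², depth = V / A = 43.0 mm.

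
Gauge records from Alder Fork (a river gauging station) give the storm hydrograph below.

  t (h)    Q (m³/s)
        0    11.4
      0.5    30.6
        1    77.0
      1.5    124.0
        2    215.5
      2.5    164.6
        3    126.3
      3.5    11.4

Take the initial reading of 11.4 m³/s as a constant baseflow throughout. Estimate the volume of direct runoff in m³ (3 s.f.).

V ≈ 1.21 × 10^6 m³

Direct-runoff ordinates (Q − Q_b): 0.0, 19.2, 65.6, 112.6, 204.1, 153.2, 114.9, 0.0 m³/s.
ΣQ_DR = 669.6 m³/s.
With Δt = 0.5 h = 1800 s, V = ΣQ_DR · Δt = 669.6 × 1800 = 1.21 × 10^6 m³.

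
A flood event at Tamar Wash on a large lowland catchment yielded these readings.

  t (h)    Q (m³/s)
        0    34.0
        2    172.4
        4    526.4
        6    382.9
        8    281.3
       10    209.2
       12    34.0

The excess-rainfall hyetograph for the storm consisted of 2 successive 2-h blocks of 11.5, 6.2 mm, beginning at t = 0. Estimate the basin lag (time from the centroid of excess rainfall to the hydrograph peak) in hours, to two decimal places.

Centroid of excess rainfall: t_c = Σ P_i·t̄_i / ΣP_i = 1.7006 h (block centres at 1, 3 h).
Hydrograph peak occurs at t = 4 h, so basin lag t_L = 4 − 1.7006 = 2.30 h.

t_L ≈ 2.30 h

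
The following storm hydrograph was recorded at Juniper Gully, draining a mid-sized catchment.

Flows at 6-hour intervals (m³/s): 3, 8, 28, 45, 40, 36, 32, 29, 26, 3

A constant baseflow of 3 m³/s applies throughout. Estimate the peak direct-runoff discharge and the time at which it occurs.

Q_p = 42.0 m³/s at t = 18 h

Subtracting baseflow gives direct-runoff ordinates: 0.0, 5.0, 25.0, 42.0, 37.0, 33.0, 29.0, 26.0, 23.0, 0.0 m³/s.
The maximum is 42.0 m³/s, occurring at the reading for t = 18 h.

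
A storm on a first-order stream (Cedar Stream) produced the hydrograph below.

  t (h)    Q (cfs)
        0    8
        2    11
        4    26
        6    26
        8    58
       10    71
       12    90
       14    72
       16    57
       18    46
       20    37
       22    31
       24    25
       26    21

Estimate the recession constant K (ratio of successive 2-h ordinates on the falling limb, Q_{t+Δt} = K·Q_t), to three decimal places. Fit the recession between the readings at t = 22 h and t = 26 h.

Using the recession-limb readings at t = 22 h and t = 26 h: Q falls from 31 to 21 cfs over 2 intervals.
K = (Q₂/Q₁)^(1/2) = (21/31)^(1/2) = 0.823.

K ≈ 0.823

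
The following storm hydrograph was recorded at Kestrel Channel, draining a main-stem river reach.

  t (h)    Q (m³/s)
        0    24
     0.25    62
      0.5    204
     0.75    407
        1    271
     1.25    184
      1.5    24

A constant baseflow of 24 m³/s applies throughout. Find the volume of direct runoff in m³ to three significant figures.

Direct-runoff ordinates (Q − Q_b): 0.0, 38.0, 180.0, 383.0, 247.0, 160.0, 0.0 m³/s.
ΣQ_DR = 1008 m³/s.
With Δt = 0.25 h = 900 s, V = ΣQ_DR · Δt = 1008 × 900 = 9.07 × 10^5 m³.

V ≈ 9.07 × 10^5 m³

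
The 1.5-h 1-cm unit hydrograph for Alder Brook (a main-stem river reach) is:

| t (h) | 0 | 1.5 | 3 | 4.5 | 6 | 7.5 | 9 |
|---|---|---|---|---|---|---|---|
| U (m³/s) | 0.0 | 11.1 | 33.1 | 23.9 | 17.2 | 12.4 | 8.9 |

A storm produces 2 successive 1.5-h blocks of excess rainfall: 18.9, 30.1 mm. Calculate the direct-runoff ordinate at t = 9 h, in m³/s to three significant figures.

By discrete convolution, Q_j = Σ (P_i / 10 mm) · U_{j−i}.
At t = 9 h (j=6): Q = (18.9/10)·8.9 + (30.1/10)·12.4 = 54.1 m³/s.

Q ≈ 54.1 m³/s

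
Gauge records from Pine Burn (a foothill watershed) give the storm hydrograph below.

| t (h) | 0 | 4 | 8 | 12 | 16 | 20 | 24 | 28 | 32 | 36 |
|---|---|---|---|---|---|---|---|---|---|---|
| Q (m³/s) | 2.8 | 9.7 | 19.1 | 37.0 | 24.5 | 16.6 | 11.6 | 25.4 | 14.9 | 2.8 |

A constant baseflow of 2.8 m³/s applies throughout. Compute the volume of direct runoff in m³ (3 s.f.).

Direct-runoff ordinates (Q − Q_b): 0.0, 6.9, 16.3, 34.2, 21.7, 13.8, 8.8, 22.6, 12.1, 0.0 m³/s.
ΣQ_DR = 136.4 m³/s.
With Δt = 4 h = 14400 s, V = ΣQ_DR · Δt = 136.4 × 14400 = 1.96 × 10^6 m³.

V ≈ 1.96 × 10^6 m³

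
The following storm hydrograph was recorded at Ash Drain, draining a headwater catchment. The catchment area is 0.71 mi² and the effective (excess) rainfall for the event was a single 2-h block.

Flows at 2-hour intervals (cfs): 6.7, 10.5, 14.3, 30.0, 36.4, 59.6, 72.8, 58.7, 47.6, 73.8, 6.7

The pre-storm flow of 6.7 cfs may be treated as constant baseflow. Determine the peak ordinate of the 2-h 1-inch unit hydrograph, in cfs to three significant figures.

U_p ≈ 44.8 cfs

Direct runoff: 0.0, 3.8, 7.6, 23.3, 29.7, 52.9, 66.1, 52.0, 40.9, 67.1, 0.0 cfs; ΣQ_DR = 343.4 cfs, peak = 67.1 cfs.
Runoff depth d = ΣQ_DR·Δt / A = 343.4 × 7200 / (0.71 mi²) = 1.499 in.
The 1-inch UH is the DRH scaled by (1 in)/d, so U_p = 67.1 × 1/1.499 = 44.8 cfs.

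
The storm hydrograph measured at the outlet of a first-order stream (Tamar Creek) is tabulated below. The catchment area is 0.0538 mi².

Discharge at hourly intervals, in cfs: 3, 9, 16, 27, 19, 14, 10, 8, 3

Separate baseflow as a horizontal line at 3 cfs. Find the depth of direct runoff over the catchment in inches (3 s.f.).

d ≈ 2.36 in

Direct runoff: 0.0, 6.0, 13.0, 24.0, 16.0, 11.0, 7.0, 5.0, 0.0 cfs; ΣQ_DR = 82.00 cfs.
V = ΣQ_DR · Δt = 82.00 × 3600 s = 2.952 × 10^5 ft³.
Over A = 0.0538 mi², depth = V / A = 2.36 in.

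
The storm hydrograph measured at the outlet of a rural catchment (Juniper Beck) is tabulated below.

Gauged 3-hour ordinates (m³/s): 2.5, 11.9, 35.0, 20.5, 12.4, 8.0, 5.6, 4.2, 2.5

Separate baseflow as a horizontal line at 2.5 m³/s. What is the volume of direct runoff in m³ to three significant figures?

Direct-runoff ordinates (Q − Q_b): 0.0, 9.4, 32.5, 18.0, 9.9, 5.5, 3.1, 1.7, 0.0 m³/s.
ΣQ_DR = 80.10 m³/s.
With Δt = 3 h = 10800 s, V = ΣQ_DR · Δt = 80.10 × 10800 = 8.65 × 10^5 m³.

V ≈ 8.65 × 10^5 m³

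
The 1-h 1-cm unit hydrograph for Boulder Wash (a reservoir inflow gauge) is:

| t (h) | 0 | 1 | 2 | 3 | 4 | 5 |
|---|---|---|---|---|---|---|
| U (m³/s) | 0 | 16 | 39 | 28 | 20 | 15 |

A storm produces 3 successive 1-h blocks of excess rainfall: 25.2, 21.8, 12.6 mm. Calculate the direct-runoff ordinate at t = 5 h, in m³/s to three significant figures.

Q ≈ 117 m³/s

By discrete convolution, Q_j = Σ (P_i / 10 mm) · U_{j−i}.
At t = 5 h (j=5): Q = (25.2/10)·15 + (21.8/10)·20 + (12.6/10)·28 = 117 m³/s.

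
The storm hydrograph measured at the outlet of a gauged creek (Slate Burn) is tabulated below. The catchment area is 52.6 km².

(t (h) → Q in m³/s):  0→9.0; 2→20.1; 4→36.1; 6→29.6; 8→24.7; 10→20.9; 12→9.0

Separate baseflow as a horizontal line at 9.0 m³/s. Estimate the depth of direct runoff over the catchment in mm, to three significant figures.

d ≈ 11.8 mm

Direct runoff: 0.0, 11.1, 27.1, 20.6, 15.7, 11.9, 0.0 m³/s; ΣQ_DR = 86.40 m³/s.
V = ΣQ_DR · Δt = 86.40 × 7200 s = 6.221 × 10^5 m³.
Over A = 52.6 km², depth = V / A = 11.8 mm.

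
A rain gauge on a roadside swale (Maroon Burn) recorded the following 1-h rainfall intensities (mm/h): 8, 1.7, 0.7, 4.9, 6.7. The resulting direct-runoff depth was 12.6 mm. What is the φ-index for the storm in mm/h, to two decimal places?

Only the 3 blocks with intensity above φ contribute runoff: 8, 4.9, 6.7 mm/h.
Σ(I−φ)·Δt = d  ⇒  (8+4.9+6.7 − 3φ)·1 = 12.6
φ = (19.60 − 12.6/1) / 3 = 2.33 mm/h.

φ ≈ 2.33 mm/h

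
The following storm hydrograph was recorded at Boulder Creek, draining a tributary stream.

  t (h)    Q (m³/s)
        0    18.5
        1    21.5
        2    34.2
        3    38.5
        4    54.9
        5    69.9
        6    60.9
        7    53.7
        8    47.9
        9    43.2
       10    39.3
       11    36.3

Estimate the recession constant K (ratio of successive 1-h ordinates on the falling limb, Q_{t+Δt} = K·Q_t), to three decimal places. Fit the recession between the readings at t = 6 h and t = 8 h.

Using the recession-limb readings at t = 6 h and t = 8 h: Q falls from 60.9 to 47.9 m³/s over 2 intervals.
K = (Q₂/Q₁)^(1/2) = (47.9/60.9)^(1/2) = 0.887.

K ≈ 0.887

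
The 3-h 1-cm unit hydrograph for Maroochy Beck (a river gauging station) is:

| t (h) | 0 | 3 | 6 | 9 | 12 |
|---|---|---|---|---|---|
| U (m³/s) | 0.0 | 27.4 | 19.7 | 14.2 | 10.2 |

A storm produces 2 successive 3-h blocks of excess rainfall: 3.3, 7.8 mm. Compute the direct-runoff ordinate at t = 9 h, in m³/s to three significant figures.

By discrete convolution, Q_j = Σ (P_i / 10 mm) · U_{j−i}.
At t = 9 h (j=3): Q = (3.3/10)·14.2 + (7.8/10)·19.7 = 20.1 m³/s.

Q ≈ 20.1 m³/s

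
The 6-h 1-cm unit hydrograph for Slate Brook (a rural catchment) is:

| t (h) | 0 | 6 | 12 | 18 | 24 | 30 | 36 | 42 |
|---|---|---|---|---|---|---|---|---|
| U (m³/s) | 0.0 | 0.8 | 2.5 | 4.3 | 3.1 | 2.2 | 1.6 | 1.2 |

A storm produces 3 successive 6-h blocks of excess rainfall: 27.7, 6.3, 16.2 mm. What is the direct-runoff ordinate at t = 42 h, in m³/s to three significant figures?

Q ≈ 7.90 m³/s

By discrete convolution, Q_j = Σ (P_i / 10 mm) · U_{j−i}.
At t = 42 h (j=7): Q = (27.7/10)·1.2 + (6.3/10)·1.6 + (16.2/10)·2.2 = 7.90 m³/s.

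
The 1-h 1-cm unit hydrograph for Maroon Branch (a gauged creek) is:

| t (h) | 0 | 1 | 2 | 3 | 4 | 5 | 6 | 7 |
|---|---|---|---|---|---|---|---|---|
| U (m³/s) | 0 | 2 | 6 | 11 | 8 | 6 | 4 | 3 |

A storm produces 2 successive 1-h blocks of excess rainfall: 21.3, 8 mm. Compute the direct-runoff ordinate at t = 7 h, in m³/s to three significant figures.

By discrete convolution, Q_j = Σ (P_i / 10 mm) · U_{j−i}.
At t = 7 h (j=7): Q = (21.3/10)·3 + (8/10)·4 = 9.59 m³/s.

Q ≈ 9.59 m³/s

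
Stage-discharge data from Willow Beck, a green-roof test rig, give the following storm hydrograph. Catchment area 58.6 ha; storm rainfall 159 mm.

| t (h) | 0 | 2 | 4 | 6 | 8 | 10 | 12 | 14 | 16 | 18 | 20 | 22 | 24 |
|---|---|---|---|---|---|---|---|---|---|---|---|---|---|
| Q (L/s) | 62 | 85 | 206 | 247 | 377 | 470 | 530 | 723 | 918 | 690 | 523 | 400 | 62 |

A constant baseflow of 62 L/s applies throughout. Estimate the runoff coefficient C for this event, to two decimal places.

ΣQ_DR = 4487 L/s; V = ΣQ_DR·Δt = 3.231 × 10^7 L.
Runoff depth d = V / A = 55.13 mm.
C = d / P = 55.13 / 159 = 0.35.

C ≈ 0.35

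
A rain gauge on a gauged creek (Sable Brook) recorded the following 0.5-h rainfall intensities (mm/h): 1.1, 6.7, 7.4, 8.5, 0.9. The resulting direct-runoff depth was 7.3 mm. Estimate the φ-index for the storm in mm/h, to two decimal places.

Only the 3 blocks with intensity above φ contribute runoff: 6.7, 7.4, 8.5 mm/h.
Σ(I−φ)·Δt = d  ⇒  (6.7+7.4+8.5 − 3φ)·0.5 = 7.3
φ = (22.60 − 7.3/0.5) / 3 = 2.67 mm/h.

φ ≈ 2.67 mm/h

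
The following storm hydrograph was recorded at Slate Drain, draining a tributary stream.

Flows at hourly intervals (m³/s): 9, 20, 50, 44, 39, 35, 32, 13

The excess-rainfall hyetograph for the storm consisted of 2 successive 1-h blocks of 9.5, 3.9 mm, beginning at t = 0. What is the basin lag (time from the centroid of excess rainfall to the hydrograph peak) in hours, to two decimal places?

t_L ≈ 1.21 h

Centroid of excess rainfall: t_c = Σ P_i·t̄_i / ΣP_i = 0.7910 h (block centres at 0.5, 1.5 h).
Hydrograph peak occurs at t = 2 h, so basin lag t_L = 2 − 0.7910 = 1.21 h.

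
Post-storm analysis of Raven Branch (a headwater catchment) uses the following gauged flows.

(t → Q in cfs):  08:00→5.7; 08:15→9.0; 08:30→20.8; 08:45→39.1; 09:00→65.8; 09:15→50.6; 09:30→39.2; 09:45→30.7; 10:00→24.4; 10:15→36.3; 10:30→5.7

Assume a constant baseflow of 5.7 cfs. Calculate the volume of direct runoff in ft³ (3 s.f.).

V ≈ 2.38 × 10^5 ft³

Direct-runoff ordinates (Q − Q_b): 0.0, 3.3, 15.1, 33.4, 60.1, 44.9, 33.5, 25.0, 18.7, 30.6, 0.0 cfs.
ΣQ_DR = 264.6 cfs.
With Δt = 0.25 h = 900 s, V = ΣQ_DR · Δt = 264.6 × 900 = 2.38 × 10^5 ft³.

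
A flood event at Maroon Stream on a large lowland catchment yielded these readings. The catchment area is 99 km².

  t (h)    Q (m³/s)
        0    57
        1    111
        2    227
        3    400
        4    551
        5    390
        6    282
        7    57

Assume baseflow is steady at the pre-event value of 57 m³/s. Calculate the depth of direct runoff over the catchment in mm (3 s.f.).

Direct runoff: 0.0, 54.0, 170.0, 343.0, 494.0, 333.0, 225.0, 0.0 m³/s; ΣQ_DR = 1619 m³/s.
V = ΣQ_DR · Δt = 1619 × 3600 s = 5.828 × 10^6 m³.
Over A = 99 km², depth = V / A = 58.9 mm.

d ≈ 58.9 mm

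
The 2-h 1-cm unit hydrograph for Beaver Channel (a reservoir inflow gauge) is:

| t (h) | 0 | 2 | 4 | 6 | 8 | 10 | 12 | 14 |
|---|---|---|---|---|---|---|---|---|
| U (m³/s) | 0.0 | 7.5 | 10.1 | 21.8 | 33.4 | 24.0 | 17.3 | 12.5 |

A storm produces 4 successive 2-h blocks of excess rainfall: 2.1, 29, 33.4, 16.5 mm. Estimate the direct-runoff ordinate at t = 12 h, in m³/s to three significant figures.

Q ≈ 221 m³/s

By discrete convolution, Q_j = Σ (P_i / 10 mm) · U_{j−i}.
At t = 12 h (j=6): Q = (2.1/10)·17.3 + (29/10)·24.0 + (33.4/10)·33.4 + (16.5/10)·21.8 = 221 m³/s.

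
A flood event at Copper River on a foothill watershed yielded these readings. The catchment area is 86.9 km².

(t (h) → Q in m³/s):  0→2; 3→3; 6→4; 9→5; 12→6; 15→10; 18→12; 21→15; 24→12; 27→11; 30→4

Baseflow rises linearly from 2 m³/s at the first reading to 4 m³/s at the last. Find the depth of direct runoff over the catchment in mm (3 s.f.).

d ≈ 6.34 mm

Direct runoff: 0.00, 0.80, 1.60, 2.40, 3.20, 7.00, 8.80, 11.60, 8.40, 7.20, 0.00 m³/s; ΣQ_DR = 51.00 m³/s.
V = ΣQ_DR · Δt = 51.00 × 10800 s = 5.508 × 10^5 m³.
Over A = 86.9 km², depth = V / A = 6.34 mm.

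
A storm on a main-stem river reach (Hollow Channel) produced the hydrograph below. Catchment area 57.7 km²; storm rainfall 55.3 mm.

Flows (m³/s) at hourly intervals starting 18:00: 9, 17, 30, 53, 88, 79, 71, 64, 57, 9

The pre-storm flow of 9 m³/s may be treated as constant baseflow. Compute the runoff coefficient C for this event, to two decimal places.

C ≈ 0.44

ΣQ_DR = 387.0 m³/s; V = ΣQ_DR·Δt = 1.393 × 10^6 m³.
Runoff depth d = V / A = 24.15 mm.
C = d / P = 24.15 / 55.3 = 0.44.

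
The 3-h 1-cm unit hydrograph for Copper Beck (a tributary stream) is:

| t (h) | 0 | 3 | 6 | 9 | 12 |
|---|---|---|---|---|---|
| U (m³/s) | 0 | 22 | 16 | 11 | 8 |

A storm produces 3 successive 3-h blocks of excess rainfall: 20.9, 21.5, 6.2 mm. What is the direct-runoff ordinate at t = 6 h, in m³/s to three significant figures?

Q ≈ 80.7 m³/s

By discrete convolution, Q_j = Σ (P_i / 10 mm) · U_{j−i}.
At t = 6 h (j=2): Q = (20.9/10)·16 + (21.5/10)·22 + (6.2/10)·0 = 80.7 m³/s.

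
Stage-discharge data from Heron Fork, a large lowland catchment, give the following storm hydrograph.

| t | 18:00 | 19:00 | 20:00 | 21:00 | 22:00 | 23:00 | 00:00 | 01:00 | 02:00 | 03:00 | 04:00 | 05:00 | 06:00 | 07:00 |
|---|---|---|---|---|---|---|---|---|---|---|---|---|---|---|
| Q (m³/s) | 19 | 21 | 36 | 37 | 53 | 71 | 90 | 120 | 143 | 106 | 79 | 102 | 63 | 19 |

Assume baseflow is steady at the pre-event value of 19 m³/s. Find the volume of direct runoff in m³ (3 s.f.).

Direct-runoff ordinates (Q − Q_b): 0.0, 2.0, 17.0, 18.0, 34.0, 52.0, 71.0, 101.0, 124.0, 87.0, 60.0, 83.0, 44.0, 0.0 m³/s.
ΣQ_DR = 693.0 m³/s.
With Δt = 1 h = 3600 s, V = ΣQ_DR · Δt = 693.0 × 3600 = 2.49 × 10^6 m³.

V ≈ 2.49 × 10^6 m³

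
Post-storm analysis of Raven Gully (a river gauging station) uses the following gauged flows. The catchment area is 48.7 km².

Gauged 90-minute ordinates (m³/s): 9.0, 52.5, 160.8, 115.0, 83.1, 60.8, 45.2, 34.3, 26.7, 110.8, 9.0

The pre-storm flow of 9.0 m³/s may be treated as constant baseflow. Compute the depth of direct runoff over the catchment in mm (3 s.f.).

Direct runoff: 0.0, 43.5, 151.8, 106.0, 74.1, 51.8, 36.2, 25.3, 17.7, 101.8, 0.0 m³/s; ΣQ_DR = 608.2 m³/s.
V = ΣQ_DR · Δt = 608.2 × 5400 s = 3.284 × 10^6 m³.
Over A = 48.7 km², depth = V / A = 67.4 mm.

d ≈ 67.4 mm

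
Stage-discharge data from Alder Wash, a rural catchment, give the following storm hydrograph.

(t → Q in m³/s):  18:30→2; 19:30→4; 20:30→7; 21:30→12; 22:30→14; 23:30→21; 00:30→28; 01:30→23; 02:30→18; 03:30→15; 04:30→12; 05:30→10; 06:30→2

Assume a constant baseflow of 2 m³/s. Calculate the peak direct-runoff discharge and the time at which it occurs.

Q_p = 26.0 m³/s at t = 00:30

Subtracting baseflow gives direct-runoff ordinates: 0.0, 2.0, 5.0, 10.0, 12.0, 19.0, 26.0, 21.0, 16.0, 13.0, 10.0, 8.0, 0.0 m³/s.
The maximum is 26.0 m³/s, occurring at the reading for t = 00:30.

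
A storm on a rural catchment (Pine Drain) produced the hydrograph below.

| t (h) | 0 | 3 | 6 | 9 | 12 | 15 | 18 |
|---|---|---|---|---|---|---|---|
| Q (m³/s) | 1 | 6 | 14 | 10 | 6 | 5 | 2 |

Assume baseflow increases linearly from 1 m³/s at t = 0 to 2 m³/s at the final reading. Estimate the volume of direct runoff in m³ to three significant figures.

Direct-runoff ordinates (Q − Q_b): 0.00, 4.83, 12.67, 8.50, 4.33, 3.17, 0.00 m³/s.
ΣQ_DR = 33.50 m³/s.
With Δt = 3 h = 10800 s, V = ΣQ_DR · Δt = 33.50 × 10800 = 3.62 × 10^5 m³.

V ≈ 3.62 × 10^5 m³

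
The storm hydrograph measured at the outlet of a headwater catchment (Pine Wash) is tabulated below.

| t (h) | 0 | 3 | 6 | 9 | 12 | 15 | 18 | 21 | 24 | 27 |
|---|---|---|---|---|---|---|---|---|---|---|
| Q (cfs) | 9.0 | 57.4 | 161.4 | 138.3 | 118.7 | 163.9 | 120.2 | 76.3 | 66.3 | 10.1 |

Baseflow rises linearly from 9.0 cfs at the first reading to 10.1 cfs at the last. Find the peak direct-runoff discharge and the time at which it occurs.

Subtracting baseflow gives direct-runoff ordinates: 0.00, 48.28, 152.16, 128.93, 109.21, 154.29, 110.47, 66.44, 56.32, 0.00 cfs.
The maximum is 154.29 cfs, occurring at the reading for t = 15 h.

Q_p = 154.29 cfs at t = 15 h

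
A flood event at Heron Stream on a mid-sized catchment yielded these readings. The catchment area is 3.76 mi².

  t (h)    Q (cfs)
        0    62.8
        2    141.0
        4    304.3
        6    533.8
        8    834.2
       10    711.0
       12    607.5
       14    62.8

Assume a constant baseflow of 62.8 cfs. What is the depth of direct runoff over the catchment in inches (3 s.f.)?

Direct runoff: 0.0, 78.2, 241.5, 471.0, 771.4, 648.2, 544.7, 0.0 cfs; ΣQ_DR = 2755 cfs.
V = ΣQ_DR · Δt = 2755 × 7200 s = 1.984 × 10^7 ft³.
Over A = 3.76 mi², depth = V / A = 2.27 in.

d ≈ 2.27 in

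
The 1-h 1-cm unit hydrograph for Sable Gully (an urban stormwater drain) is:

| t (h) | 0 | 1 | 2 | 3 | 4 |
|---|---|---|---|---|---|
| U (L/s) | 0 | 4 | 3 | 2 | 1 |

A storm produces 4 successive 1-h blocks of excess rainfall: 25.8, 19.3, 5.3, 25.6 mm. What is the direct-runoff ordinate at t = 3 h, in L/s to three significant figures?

By discrete convolution, Q_j = Σ (P_i / 10 mm) · U_{j−i}.
At t = 3 h (j=3): Q = (25.8/10)·2 + (19.3/10)·3 + (5.3/10)·4 + (25.6/10)·0 = 13.1 L/s.

Q ≈ 13.1 L/s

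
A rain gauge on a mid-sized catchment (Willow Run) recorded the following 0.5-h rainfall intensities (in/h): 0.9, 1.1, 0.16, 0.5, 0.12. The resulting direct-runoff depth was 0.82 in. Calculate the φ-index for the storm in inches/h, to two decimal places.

Only the 3 blocks with intensity above φ contribute runoff: 0.9, 1.1, 0.5 in/h.
Σ(I−φ)·Δt = d  ⇒  (0.9+1.1+0.5 − 3φ)·0.5 = 0.82
φ = (2.500 − 0.82/0.5) / 3 = 0.29 in/h.

φ ≈ 0.29 in/h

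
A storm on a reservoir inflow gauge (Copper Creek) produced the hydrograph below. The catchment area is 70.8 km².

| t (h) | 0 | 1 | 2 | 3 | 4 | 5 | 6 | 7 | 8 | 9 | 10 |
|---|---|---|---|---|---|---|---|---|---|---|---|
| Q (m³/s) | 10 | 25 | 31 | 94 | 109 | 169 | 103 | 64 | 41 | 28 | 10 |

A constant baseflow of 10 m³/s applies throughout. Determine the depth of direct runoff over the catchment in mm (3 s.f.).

d ≈ 29.2 mm

Direct runoff: 0.0, 15.0, 21.0, 84.0, 99.0, 159.0, 93.0, 54.0, 31.0, 18.0, 0.0 m³/s; ΣQ_DR = 574.0 m³/s.
V = ΣQ_DR · Δt = 574.0 × 3600 s = 2.066 × 10^6 m³.
Over A = 70.8 km², depth = V / A = 29.2 mm.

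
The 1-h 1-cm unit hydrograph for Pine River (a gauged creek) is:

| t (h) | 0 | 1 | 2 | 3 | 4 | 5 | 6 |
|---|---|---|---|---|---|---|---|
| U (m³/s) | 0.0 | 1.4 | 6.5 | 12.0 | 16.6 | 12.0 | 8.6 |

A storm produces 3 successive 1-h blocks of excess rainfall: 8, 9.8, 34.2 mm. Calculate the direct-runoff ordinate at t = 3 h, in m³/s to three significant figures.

By discrete convolution, Q_j = Σ (P_i / 10 mm) · U_{j−i}.
At t = 3 h (j=3): Q = (8/10)·12.0 + (9.8/10)·6.5 + (34.2/10)·1.4 = 20.8 m³/s.

Q ≈ 20.8 m³/s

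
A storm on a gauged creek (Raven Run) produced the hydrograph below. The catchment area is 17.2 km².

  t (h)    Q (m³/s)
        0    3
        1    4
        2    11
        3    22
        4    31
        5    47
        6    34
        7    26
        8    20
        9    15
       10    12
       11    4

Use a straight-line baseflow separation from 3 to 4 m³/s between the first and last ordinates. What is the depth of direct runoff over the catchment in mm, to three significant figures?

d ≈ 39.1 mm

Direct runoff: 0.00, 0.91, 7.82, 18.73, 27.64, 43.55, 30.45, 22.36, 16.27, 11.18, 8.09, 0.00 m³/s; ΣQ_DR = 187.0 m³/s.
V = ΣQ_DR · Δt = 187.0 × 3600 s = 6.732 × 10^5 m³.
Over A = 17.2 km², depth = V / A = 39.1 mm.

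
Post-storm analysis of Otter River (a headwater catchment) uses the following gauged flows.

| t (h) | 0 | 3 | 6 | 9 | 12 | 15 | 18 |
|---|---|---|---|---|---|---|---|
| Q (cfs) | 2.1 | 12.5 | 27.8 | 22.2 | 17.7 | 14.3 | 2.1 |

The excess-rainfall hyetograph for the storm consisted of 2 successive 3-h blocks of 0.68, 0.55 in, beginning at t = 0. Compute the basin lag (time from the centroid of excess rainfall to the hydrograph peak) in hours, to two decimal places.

Centroid of excess rainfall: t_c = Σ P_i·t̄_i / ΣP_i = 2.8415 h (block centres at 1.5, 4.5 h).
Hydrograph peak occurs at t = 6 h, so basin lag t_L = 6 − 2.8415 = 3.16 h.

t_L ≈ 3.16 h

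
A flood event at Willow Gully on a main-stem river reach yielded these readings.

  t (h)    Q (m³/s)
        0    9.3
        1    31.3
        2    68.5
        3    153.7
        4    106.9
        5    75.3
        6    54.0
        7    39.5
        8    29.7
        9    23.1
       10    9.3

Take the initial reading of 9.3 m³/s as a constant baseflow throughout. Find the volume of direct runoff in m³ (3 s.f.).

Direct-runoff ordinates (Q − Q_b): 0.0, 22.0, 59.2, 144.4, 97.6, 66.0, 44.7, 30.2, 20.4, 13.8, 0.0 m³/s.
ΣQ_DR = 498.3 m³/s.
With Δt = 1 h = 3600 s, V = ΣQ_DR · Δt = 498.3 × 3600 = 1.79 × 10^6 m³.

V ≈ 1.79 × 10^6 m³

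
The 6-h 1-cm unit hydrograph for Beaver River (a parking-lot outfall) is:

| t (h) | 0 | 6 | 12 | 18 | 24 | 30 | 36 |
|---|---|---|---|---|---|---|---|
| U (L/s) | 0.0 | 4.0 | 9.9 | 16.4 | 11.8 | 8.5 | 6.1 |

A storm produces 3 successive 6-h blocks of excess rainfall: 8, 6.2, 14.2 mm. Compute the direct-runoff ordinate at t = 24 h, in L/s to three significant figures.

Q ≈ 33.7 L/s

By discrete convolution, Q_j = Σ (P_i / 10 mm) · U_{j−i}.
At t = 24 h (j=4): Q = (8/10)·11.8 + (6.2/10)·16.4 + (14.2/10)·9.9 = 33.7 L/s.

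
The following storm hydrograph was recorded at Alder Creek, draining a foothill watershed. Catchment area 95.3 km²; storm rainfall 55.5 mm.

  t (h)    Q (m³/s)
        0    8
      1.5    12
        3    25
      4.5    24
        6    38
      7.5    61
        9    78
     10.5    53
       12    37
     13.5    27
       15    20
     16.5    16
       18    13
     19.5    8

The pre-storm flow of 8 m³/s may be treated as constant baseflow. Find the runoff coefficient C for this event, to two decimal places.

C ≈ 0.31

ΣQ_DR = 308.0 m³/s; V = ΣQ_DR·Δt = 1.663 × 10^6 m³.
Runoff depth d = V / A = 17.45 mm.
C = d / P = 17.45 / 55.5 = 0.31.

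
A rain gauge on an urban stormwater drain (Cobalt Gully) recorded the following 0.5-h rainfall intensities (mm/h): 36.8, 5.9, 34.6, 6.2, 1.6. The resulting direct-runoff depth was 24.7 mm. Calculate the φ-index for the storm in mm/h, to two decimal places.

Only the 2 blocks with intensity above φ contribute runoff: 36.8, 34.6 mm/h.
Σ(I−φ)·Δt = d  ⇒  (36.8+34.6 − 2φ)·0.5 = 24.7
φ = (71.40 − 24.7/0.5) / 2 = 11.00 mm/h.

φ ≈ 11.00 mm/h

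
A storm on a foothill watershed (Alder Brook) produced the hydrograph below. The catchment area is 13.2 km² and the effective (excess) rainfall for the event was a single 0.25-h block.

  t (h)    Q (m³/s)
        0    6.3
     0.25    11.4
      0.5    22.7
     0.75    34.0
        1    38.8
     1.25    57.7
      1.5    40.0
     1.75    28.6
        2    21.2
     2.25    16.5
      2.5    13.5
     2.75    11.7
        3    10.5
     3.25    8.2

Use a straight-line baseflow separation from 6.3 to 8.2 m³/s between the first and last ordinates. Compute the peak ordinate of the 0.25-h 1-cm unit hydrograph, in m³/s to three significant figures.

U_p ≈ 33.8 m³/s

Direct runoff: 0.00, 4.95, 16.11, 27.26, 31.92, 50.67, 32.82, 21.28, 13.73, 8.88, 5.74, 3.79, 2.45, 0.00 m³/s; ΣQ_DR = 219.6 m³/s, peak = 50.67 m³/s.
Runoff depth d = ΣQ_DR·Δt / A = 219.6 × 900 / (13.2 km²) = 14.97 mm.
The 1-cm UH is the DRH scaled by (10 mm)/d, so U_p = 50.67 × 10/14.97 = 33.8 m³/s.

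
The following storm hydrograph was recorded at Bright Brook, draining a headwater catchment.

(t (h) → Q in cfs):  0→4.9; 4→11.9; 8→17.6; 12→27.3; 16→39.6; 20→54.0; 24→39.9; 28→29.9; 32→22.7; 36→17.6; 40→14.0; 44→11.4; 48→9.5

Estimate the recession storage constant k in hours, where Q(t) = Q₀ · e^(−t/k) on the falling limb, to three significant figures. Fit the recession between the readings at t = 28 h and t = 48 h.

k ≈ 17.4 h

On the falling limb, Q drops from 29.9 to 9.5 cfs between t = 28 h and t = 48 h (Δt = 20 h).
k = −Δt / ln(Q₂/Q₁) = −20 / ln(9.5/29.9) = 17.4 h.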